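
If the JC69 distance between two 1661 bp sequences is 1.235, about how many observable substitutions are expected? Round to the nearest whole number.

1006

Invert JC69: p = (3/4)(1 − e^(−4d/3)) = 0.75 × (1 − e^(-1.646667)) = 0.75 × (1 − 0.192691) = 0.605482.
Expected differing sites = pL ≈ 0.605482 × 1661 = 1005.705602 ≈ 1006.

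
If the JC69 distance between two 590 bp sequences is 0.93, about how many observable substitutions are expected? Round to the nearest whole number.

Invert JC69: p = (3/4)(1 − e^(−4d/3)) = 0.75 × (1 − e^(-1.24)) = 0.75 × (1 − 0.289384) = 0.532962.
Expected differing sites = pL ≈ 0.532962 × 590 = 314.44758 ≈ 314.

314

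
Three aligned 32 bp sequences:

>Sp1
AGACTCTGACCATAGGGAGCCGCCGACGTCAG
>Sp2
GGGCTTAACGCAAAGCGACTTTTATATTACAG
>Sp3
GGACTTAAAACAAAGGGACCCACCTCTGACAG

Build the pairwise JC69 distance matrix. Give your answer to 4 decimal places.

Sp1–Sp2: 19/32 sites differ → p = 0.59375, d = −0.75 ln(1 − 0.791667) = 1.176463 ≈ 1.1765.
Sp1–Sp3: 12/32 sites differ → p = 0.375, d = −0.75 ln(1 − 0.5) = 0.519860 ≈ 0.5199.
Sp2–Sp3: 11/32 sites differ → p = 0.34375, d = −0.75 ln(1 − 0.458333) = 0.459828 ≈ 0.4598.

d(Sp1,Sp2) = 1.1765, d(Sp1,Sp3) = 0.5199, d(Sp2,Sp3) = 0.4598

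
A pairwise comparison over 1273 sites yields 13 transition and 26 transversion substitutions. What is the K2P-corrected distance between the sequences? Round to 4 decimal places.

P = 13/1273 ≈ 0.010212 and Q = 26/1273 ≈ 0.020424.
Under the Kimura two-parameter model, d = −½ ln(1 − 2P − Q) − ¼ ln(1 − 2Q).
1 − 2P − Q = 0.959152, giving −½ ln(0.959152) = 0.020853.
1 − 2Q = 0.959152, giving −¼ ln(0.959152) = 0.010426.
d = 0.020853 + 0.010426 = 0.031279.

0.0313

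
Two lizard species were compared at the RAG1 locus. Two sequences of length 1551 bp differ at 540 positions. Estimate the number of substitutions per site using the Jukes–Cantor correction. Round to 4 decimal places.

0.4680

p = 540/1551 ≈ 0.348162.
d = −(3/4) ln(1 − 4p/3) = −0.75 ln(1 − 0.464216) = −0.75 ln(0.535784)
  = −0.75 × (-0.624024) = 0.468018 substitutions/site.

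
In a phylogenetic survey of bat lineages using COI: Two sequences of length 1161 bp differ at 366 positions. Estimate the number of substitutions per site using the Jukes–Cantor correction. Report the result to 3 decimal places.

p = 366/1161 ≈ 0.315245.
d = −(3/4) ln(1 − 4p/3) = −0.75 ln(1 − 0.420327) = −0.75 ln(0.579673)
  = −0.75 × (-0.545291) = 0.408968 substitutions/site.

0.409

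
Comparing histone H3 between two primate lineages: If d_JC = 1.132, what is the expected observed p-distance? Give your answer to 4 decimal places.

p = (3/4)(1 − e^(−4d/3)) = 0.75 × (1 − e^(-1.509333)) = 0.75 × (1 − 0.221057) = 0.584207.

0.5842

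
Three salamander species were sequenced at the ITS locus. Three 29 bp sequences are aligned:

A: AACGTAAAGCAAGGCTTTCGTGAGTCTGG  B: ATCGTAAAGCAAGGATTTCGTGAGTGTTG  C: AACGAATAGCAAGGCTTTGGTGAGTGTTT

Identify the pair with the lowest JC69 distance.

A and B

A–B: 4/29 differ, p = 0.138, d = 0.152.
A–C: 6/29 differ, p = 0.207, d = 0.242.
B–C: 6/29 differ, p = 0.207, d = 0.242.
The smallest distance is between A and B.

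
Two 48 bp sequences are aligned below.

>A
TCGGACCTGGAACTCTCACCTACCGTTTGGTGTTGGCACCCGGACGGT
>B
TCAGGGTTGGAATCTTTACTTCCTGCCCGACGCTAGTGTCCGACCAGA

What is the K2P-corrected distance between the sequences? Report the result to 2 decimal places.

1.63

Of 48 sites, 21 differences are transitions and 4 are transversions, so P = 21/48 = 0.4375 and Q = 4/48 ≈ 0.083333.
Under the Kimura two-parameter model, d = −½ ln(1 − 2P − Q) − ¼ ln(1 − 2Q).
1 − 2P − Q = 0.041667, giving −½ ln(0.041667) = 1.589023.
1 − 2Q = 0.833334, giving −¼ ln(0.833334) = 0.045580.
d = 1.589023 + 0.045580 = 1.634603.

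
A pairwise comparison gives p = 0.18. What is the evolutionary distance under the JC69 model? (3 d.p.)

d = −(3/4) ln(1 − 4p/3) = −0.75 ln(1 − 0.24) = −0.75 ln(0.76)
  = −0.75 × (-0.274437) = 0.205828 substitutions/site.

0.206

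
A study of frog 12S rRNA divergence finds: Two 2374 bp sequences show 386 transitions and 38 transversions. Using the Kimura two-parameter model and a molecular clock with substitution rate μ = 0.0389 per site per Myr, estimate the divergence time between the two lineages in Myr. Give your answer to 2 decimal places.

2.79

P = 386/2374 ≈ 0.162595 and Q = 38/2374 ≈ 0.016007.
Under the Kimura two-parameter model, d = −½ ln(1 − 2P − Q) − ¼ ln(1 − 2Q).
1 − 2P − Q = 0.658803, giving −½ ln(0.658803) = 0.208665.
1 − 2Q = 0.967986, giving −¼ ln(0.967986) = 0.008134.
d = 0.208665 + 0.008134 = 0.216799.
Under a molecular clock d = 2μt, so t = d/(2μ) = 0.216799 / (2 × 0.0389) = 2.79 Myr.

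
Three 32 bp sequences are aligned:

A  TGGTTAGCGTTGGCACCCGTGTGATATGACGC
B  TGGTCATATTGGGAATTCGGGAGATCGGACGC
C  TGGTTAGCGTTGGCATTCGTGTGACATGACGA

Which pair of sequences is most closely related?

A–B: 12/32 differ, p = 0.375, d = 0.520.
A–C: 4/32 differ, p = 0.125, d = 0.137.
B–C: 12/32 differ, p = 0.375, d = 0.520.
The smallest distance is between A and C.

A and C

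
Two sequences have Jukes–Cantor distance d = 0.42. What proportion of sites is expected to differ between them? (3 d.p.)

0.322

p = (3/4)(1 − e^(−4d/3)) = 0.75 × (1 − e^(-0.56)) = 0.75 × (1 − 0.571209) = 0.321593.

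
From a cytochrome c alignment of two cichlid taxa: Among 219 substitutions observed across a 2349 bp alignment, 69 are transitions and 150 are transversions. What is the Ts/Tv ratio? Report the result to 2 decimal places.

0.46

R = 69/150 = 0.46.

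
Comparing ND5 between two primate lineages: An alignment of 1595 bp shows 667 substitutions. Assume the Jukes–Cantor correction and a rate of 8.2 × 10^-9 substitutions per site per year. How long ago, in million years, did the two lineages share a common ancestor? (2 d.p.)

p = 667/1595 ≈ 0.418182.
d = −(3/4) ln(1 − 4p/3) = −0.75 ln(1 − 0.557576) = −0.75 ln(0.442424)
  = −0.75 × (-0.815487) = 0.611615 substitutions/site.
Under a molecular clock d = 2μt, so t = d/(2μ) = 0.611615 / (2 × 8.2 × 10^-9) = 37.29 million years.

37.29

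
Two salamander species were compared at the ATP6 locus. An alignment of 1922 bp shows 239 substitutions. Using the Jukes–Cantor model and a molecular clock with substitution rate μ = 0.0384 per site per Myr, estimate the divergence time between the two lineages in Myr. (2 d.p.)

1.77

p = 239/1922 ≈ 0.12435.
d = −(3/4) ln(1 − 4p/3) = −0.75 ln(1 − 0.1658) = −0.75 ln(0.8342)
  = −0.75 × (-0.181282) = 0.135962 substitutions/site.
Under a molecular clock d = 2μt, so t = d/(2μ) = 0.135962 / (2 × 0.0384) = 1.77 Myr.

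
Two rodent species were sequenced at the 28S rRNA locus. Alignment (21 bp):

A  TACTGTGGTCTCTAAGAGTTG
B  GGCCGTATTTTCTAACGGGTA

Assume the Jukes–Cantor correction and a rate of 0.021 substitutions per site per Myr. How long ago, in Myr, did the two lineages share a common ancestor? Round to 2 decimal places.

17.99

The sequences differ at 10 of 21 sites (1, 2, 4, 7, 8, 10, 16, 17, 19, 21), so p = 10/21 ≈ 0.47619.
d = −(3/4) ln(1 − 4p/3) = −0.75 ln(1 − 0.63492) = −0.75 ln(0.36508)
  = −0.75 × (-1.007639) = 0.755729 substitutions/site.
Under a molecular clock d = 2μt, so t = d/(2μ) = 0.755729 / (2 × 0.021) = 17.99 Myr.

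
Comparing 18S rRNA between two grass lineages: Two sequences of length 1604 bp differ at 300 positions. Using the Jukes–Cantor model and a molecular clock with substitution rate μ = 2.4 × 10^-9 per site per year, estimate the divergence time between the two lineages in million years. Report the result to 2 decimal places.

44.82

p = 300/1604 ≈ 0.187032.
d = −(3/4) ln(1 − 4p/3) = −0.75 ln(1 − 0.249376) = −0.75 ln(0.750624)
  = −0.75 × (-0.286850) = 0.215138 substitutions/site.
Under a molecular clock d = 2μt, so t = d/(2μ) = 0.215138 / (2 × 2.4 × 10^-9) = 44.82 million years.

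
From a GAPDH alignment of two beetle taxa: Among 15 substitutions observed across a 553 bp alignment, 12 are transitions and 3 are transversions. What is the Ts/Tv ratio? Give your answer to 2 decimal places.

4.00

R = 12/3 = 4.00.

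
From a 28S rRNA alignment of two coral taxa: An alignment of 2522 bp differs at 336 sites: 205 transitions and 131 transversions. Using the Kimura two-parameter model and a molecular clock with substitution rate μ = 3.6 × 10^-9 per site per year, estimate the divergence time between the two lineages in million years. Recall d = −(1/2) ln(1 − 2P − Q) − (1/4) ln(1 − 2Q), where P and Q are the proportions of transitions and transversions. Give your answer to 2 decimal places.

P = 205/2522 ≈ 0.081285 and Q = 131/2522 ≈ 0.051943.
Under the Kimura two-parameter model, d = −½ ln(1 − 2P − Q) − ¼ ln(1 − 2Q).
1 − 2P − Q = 0.785487, giving −½ ln(0.785487) = 0.120726.
1 − 2Q = 0.896114, giving −¼ ln(0.896114) = 0.027422.
d = 0.120726 + 0.027422 = 0.148148.
Under a molecular clock d = 2μt, so t = d/(2μ) = 0.148148 / (2 × 3.6 × 10^-9) = 20.58 million years.

20.58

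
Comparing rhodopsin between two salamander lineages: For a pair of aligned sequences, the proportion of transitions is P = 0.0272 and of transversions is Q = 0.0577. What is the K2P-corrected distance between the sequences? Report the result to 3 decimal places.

0.090

Under the Kimura two-parameter model, d = −½ ln(1 − 2P − Q) − ¼ ln(1 − 2Q).
1 − 2P − Q = 0.8879, giving −½ ln(0.8879) = 0.059448.
1 − 2Q = 0.8846, giving −¼ ln(0.8846) = 0.030655.
d = 0.059448 + 0.030655 = 0.090103.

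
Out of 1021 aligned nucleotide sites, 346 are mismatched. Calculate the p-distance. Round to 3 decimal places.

p = 346/1021 = 0.338883… ≈ 0.339 (to 3 d.p.).

0.339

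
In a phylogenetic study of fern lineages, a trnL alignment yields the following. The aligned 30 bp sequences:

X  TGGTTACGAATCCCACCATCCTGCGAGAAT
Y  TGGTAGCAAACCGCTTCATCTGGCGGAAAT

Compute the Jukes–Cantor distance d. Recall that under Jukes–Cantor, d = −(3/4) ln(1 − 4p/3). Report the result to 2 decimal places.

0.50

The sequences differ at 11 of 30 sites, so p = 11/30 ≈ 0.366667.
d = −(3/4) ln(1 − 4p/3) = −0.75 ln(1 − 0.488889) = −0.75 ln(0.511111)
  = −0.75 × (-0.671168) = 0.503376 substitutions/site.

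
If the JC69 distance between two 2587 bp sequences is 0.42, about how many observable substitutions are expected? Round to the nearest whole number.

Invert JC69: p = (3/4)(1 − e^(−4d/3)) = 0.75 × (1 − e^(-0.56)) = 0.75 × (1 − 0.571209) = 0.321593.
Expected differing sites = pL ≈ 0.321593 × 2587 = 831.961091 ≈ 832.

832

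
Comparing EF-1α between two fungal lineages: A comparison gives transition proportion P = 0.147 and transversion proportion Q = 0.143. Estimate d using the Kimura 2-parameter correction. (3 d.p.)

0.371

Under the Kimura two-parameter model, d = −½ ln(1 − 2P − Q) − ¼ ln(1 − 2Q).
1 − 2P − Q = 0.563, giving −½ ln(0.563) = 0.287238.
1 − 2Q = 0.714, giving −¼ ln(0.714) = 0.084218.
d = 0.287238 + 0.084218 = 0.371456.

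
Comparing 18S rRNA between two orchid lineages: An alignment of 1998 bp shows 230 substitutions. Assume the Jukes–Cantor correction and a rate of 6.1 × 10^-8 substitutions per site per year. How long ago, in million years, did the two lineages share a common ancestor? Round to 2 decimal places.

p = 230/1998 ≈ 0.115115.
d = −(3/4) ln(1 − 4p/3) = −0.75 ln(1 − 0.153487) = −0.75 ln(0.846513)
  = −0.75 × (-0.166630) = 0.124973 substitutions/site.
Under a molecular clock d = 2μt, so t = d/(2μ) = 0.124973 / (2 × 6.1 × 10^-8) = 1.02 million years.

1.02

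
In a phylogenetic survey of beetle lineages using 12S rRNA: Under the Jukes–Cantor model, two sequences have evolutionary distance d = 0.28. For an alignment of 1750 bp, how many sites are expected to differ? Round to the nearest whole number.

Invert JC69: p = (3/4)(1 − e^(−4d/3)) = 0.75 × (1 − e^(-0.373333)) = 0.75 × (1 − 0.688436) = 0.233673.
Expected differing sites = pL ≈ 0.233673 × 1750 = 408.92775 ≈ 409.

409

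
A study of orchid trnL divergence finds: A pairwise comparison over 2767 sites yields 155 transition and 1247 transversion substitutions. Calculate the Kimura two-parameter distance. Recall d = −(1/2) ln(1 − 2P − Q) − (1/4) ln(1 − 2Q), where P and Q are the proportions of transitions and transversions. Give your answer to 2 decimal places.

P = 155/2767 ≈ 0.056017 and Q = 1247/2767 ≈ 0.450669.
Under the Kimura two-parameter model, d = −½ ln(1 − 2P − Q) − ¼ ln(1 − 2Q).
1 − 2P − Q = 0.437297, giving −½ ln(0.437297) = 0.413571.
1 − 2Q = 0.098662, giving −¼ ln(0.098662) = 0.579014.
d = 0.413571 + 0.579014 = 0.992585.

0.99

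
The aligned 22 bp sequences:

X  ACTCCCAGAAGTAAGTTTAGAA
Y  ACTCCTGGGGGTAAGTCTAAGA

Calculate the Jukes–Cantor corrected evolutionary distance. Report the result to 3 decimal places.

The sequences differ at 7 of 22 sites (6, 7, 9, 10, 17, 20, 21), so p = 7/22 ≈ 0.318182.
d = −(3/4) ln(1 − 4p/3) = −0.75 ln(1 − 0.424243) = −0.75 ln(0.575757)
  = −0.75 × (-0.552070) = 0.414053 substitutions/site.

0.414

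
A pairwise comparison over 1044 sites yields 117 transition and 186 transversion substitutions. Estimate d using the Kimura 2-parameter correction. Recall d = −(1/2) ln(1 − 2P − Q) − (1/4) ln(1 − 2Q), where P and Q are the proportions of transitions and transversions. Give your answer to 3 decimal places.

0.367

P = 117/1044 ≈ 0.112069 and Q = 186/1044 ≈ 0.178161.
Under the Kimura two-parameter model, d = −½ ln(1 − 2P − Q) − ¼ ln(1 − 2Q).
1 − 2P − Q = 0.597701, giving −½ ln(0.597701) = 0.257332.
1 − 2Q = 0.643678, giving −¼ ln(0.643678) = 0.110139.
d = 0.257332 + 0.110139 = 0.367471.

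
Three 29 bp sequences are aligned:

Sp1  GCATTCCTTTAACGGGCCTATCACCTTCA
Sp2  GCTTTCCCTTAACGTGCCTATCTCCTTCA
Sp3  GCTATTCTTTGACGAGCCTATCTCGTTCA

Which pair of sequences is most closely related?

Sp1 and Sp2

Sp1–Sp2: 4/29 differ, p = 0.138, d = 0.152.
Sp1–Sp3: 7/29 differ, p = 0.241, d = 0.291.
Sp2–Sp3: 6/29 differ, p = 0.207, d = 0.242.
The smallest distance is between Sp1 and Sp2.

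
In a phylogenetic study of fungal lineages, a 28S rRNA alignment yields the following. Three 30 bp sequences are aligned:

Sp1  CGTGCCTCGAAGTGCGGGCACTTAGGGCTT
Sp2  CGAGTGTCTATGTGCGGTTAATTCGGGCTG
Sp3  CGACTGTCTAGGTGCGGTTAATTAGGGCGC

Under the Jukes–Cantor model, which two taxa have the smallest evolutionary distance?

Sp2 and Sp3

Sp1–Sp2: 10/30 differ, p = 0.333, d = 0.441.
Sp1–Sp3: 11/30 differ, p = 0.367, d = 0.503.
Sp2–Sp3: 5/30 differ, p = 0.167, d = 0.188.
The smallest distance is between Sp2 and Sp3.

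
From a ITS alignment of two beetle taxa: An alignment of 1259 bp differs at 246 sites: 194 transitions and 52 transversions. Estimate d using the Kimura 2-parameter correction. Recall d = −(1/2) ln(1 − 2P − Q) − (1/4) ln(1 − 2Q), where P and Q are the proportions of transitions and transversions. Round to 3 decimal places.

0.237

P = 194/1259 ≈ 0.154091 and Q = 52/1259 ≈ 0.041303.
Under the Kimura two-parameter model, d = −½ ln(1 − 2P − Q) − ¼ ln(1 − 2Q).
1 − 2P − Q = 0.650515, giving −½ ln(0.650515) = 0.214995.
1 − 2Q = 0.917394, giving −¼ ln(0.917394) = 0.021555.
d = 0.214995 + 0.021555 = 0.236550.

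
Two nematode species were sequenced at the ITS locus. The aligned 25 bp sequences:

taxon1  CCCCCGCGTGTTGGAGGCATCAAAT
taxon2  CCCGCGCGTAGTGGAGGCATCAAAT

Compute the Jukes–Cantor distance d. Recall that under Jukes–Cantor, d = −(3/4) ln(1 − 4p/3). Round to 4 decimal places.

The sequences differ at 3 of 25 sites (4, 10, 11), so p = 3/25 = 0.12.
d = −(3/4) ln(1 − 4p/3) = −0.75 ln(1 − 0.16) = −0.75 ln(0.84)
  = −0.75 × (-0.174353) = 0.130765 substitutions/site.

0.1308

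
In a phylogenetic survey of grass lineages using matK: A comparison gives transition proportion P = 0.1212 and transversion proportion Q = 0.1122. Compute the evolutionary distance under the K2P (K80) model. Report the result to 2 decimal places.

Under the Kimura two-parameter model, d = −½ ln(1 − 2P − Q) − ¼ ln(1 − 2Q).
1 − 2P − Q = 0.6454, giving −½ ln(0.6454) = 0.218942.
1 − 2Q = 0.7756, giving −¼ ln(0.7756) = 0.063530.
d = 0.218942 + 0.063530 = 0.282472.

0.28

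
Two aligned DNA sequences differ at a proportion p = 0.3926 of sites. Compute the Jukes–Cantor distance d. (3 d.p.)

d = −(3/4) ln(1 − 4p/3) = −0.75 ln(1 − 0.523467) = −0.75 ln(0.476533)
  = −0.75 × (-0.741218) = 0.555914 substitutions/site.

0.556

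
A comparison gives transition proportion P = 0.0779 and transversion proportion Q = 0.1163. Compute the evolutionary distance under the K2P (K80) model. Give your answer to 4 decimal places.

Under the Kimura two-parameter model, d = −½ ln(1 − 2P − Q) − ¼ ln(1 − 2Q).
1 − 2P − Q = 0.7279, giving −½ ln(0.7279) = 0.158796.
1 − 2Q = 0.7674, giving −¼ ln(0.7674) = 0.066187.
d = 0.158796 + 0.066187 = 0.224983.

0.2250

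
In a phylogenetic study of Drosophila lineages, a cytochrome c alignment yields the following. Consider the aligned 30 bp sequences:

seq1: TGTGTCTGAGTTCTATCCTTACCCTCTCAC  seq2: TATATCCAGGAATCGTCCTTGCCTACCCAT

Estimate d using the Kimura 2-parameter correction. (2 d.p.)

1.21

Of 30 sites, 12 differences are transitions and 3 are transversions, so P = 12/30 = 0.4 and Q = 3/30 = 0.1.
Under the Kimura two-parameter model, d = −½ ln(1 − 2P − Q) − ¼ ln(1 − 2Q).
1 − 2P − Q = 0.1, giving −½ ln(0.1) = 1.151293.
1 − 2Q = 0.8, giving −¼ ln(0.8) = 0.055786.
d = 1.151293 + 0.055786 = 1.207079.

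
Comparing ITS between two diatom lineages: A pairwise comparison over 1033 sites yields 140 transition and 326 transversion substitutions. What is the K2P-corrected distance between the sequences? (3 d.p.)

0.691

P = 140/1033 ≈ 0.135528 and Q = 326/1033 ≈ 0.315586.
Under the Kimura two-parameter model, d = −½ ln(1 − 2P − Q) − ¼ ln(1 − 2Q).
1 − 2P − Q = 0.413358, giving −½ ln(0.413358) = 0.441721.
1 − 2Q = 0.368828, giving −¼ ln(0.368828) = 0.249356.
d = 0.441721 + 0.249356 = 0.691077.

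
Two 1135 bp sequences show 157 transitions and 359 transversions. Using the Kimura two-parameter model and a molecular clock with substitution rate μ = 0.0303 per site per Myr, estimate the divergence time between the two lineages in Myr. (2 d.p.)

P = 157/1135 ≈ 0.138326 and Q = 359/1135 ≈ 0.3163.
Under the Kimura two-parameter model, d = −½ ln(1 − 2P − Q) − ¼ ln(1 − 2Q).
1 − 2P − Q = 0.407048, giving −½ ln(0.407048) = 0.449412.
1 − 2Q = 0.3674, giving −¼ ln(0.3674) = 0.250326.
d = 0.449412 + 0.250326 = 0.699738.
Under a molecular clock d = 2μt, so t = d/(2μ) = 0.699738 / (2 × 0.0303) = 11.55 Myr.

11.55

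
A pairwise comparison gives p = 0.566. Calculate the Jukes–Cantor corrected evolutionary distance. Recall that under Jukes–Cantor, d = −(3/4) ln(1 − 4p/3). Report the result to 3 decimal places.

d = −(3/4) ln(1 − 4p/3) = −0.75 ln(1 − 0.754667) = −0.75 ln(0.245333)
  = −0.75 × (-1.405139) = 1.053854 substitutions/site.

1.054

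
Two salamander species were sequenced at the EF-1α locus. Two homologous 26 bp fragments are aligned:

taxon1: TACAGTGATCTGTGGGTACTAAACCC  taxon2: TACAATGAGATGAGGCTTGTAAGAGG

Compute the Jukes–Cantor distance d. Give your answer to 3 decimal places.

0.623

The sequences differ at 11 of 26 sites, so p = 11/26 ≈ 0.423077.
d = −(3/4) ln(1 − 4p/3) = −0.75 ln(1 − 0.564103) = −0.75 ln(0.435897)
  = −0.75 × (-0.830349) = 0.622762 substitutions/site.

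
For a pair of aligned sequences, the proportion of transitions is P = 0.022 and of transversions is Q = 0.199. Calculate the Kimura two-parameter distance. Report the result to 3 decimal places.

0.266

Under the Kimura two-parameter model, d = −½ ln(1 − 2P − Q) − ¼ ln(1 − 2Q).
1 − 2P − Q = 0.757, giving −½ ln(0.757) = 0.139196.
1 − 2Q = 0.602, giving −¼ ln(0.602) = 0.126874.
d = 0.139196 + 0.126874 = 0.266070.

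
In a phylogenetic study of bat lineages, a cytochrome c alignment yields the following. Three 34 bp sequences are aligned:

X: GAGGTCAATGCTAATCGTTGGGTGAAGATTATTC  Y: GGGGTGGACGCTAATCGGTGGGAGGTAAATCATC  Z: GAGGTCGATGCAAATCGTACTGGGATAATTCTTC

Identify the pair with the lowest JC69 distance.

X–Y: 12/34 differ, p = 0.353, d = 0.477.
X–Z: 9/34 differ, p = 0.265, d = 0.326.
Y–Z: 12/34 differ, p = 0.353, d = 0.477.
The smallest distance is between X and Z.

X and Z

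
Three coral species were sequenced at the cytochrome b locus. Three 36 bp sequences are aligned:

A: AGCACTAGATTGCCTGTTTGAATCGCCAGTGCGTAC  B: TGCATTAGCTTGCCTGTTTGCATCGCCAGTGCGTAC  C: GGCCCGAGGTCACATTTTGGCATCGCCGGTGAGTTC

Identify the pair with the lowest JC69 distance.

A–B: 4/36 differ, p = 0.111, d = 0.120.
A–C: 13/36 differ, p = 0.361, d = 0.493.
B–C: 13/36 differ, p = 0.361, d = 0.493.
The smallest distance is between A and B.

A and B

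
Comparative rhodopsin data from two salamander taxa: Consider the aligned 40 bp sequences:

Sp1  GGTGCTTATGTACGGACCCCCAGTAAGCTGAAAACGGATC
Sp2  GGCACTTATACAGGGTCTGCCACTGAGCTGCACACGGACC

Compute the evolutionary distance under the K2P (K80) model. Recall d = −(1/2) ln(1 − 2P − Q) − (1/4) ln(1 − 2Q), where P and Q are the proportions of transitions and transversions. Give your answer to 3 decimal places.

0.436

Of 40 sites, 7 differences are transitions and 6 are transversions, so P = 7/40 = 0.175 and Q = 6/40 = 0.15.
Under the Kimura two-parameter model, d = −½ ln(1 − 2P − Q) − ¼ ln(1 − 2Q).
1 − 2P − Q = 0.5, giving −½ ln(0.5) = 0.346574.
1 − 2Q = 0.7, giving −¼ ln(0.7) = 0.089169.
d = 0.346574 + 0.089169 = 0.435743.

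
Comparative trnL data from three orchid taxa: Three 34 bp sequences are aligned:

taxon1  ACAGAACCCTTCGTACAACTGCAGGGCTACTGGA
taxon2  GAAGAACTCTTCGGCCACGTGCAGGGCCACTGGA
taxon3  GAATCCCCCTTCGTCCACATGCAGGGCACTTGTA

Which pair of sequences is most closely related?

taxon1–taxon2: 8/34 differ, p = 0.235, d = 0.282.
taxon1–taxon3: 12/34 differ, p = 0.353, d = 0.477.
taxon2–taxon3: 10/34 differ, p = 0.294, d = 0.373.
The smallest distance is between taxon1 and taxon2.

taxon1 and taxon2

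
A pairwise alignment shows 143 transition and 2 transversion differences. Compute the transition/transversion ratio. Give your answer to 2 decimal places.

R = 143/2 = 71.50.

71.50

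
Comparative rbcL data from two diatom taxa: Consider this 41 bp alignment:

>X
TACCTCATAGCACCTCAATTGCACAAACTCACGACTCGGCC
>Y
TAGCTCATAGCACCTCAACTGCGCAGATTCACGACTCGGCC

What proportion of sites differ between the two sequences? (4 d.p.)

0.1220

The sequences differ at 5 of 41 positions (sites 3, 19, 23, 26, 28).
p = 5/41 = 0.121951… ≈ 0.1220 (to 4 d.p.).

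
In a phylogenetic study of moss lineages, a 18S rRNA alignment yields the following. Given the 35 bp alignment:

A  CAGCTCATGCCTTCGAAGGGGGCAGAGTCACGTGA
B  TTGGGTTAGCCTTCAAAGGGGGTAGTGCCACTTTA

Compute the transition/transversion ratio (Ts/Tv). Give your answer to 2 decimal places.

Transitions are A↔G and C↔T; transversions are all other mismatches.
Transitions: 5. Transversions: 8.
R = 5/8 = 0.625 ≈ 0.63 (to 2 d.p.).

0.63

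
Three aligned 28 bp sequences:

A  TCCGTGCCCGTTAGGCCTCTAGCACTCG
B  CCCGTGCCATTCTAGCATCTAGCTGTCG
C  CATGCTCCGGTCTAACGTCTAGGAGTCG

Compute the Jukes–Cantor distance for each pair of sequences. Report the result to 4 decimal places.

d(A,B) = 0.4197, d(A,C) = 0.7238, d(B,C) = 0.4850

A–B: 9/28 sites differ → p ≈ 0.321429, d = −0.75 ln(1 − 0.428572) = 0.419713 ≈ 0.4197.
A–C: 13/28 sites differ → p ≈ 0.464286, d = −0.75 ln(1 − 0.619048) = 0.723811 ≈ 0.7238.
B–C: 10/28 sites differ → p ≈ 0.357143, d = −0.75 ln(1 − 0.476191) = 0.484971 ≈ 0.4850.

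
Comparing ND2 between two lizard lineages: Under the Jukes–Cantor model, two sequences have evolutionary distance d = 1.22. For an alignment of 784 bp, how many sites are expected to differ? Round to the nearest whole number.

472

Invert JC69: p = (3/4)(1 − e^(−4d/3)) = 0.75 × (1 − e^(-1.626667)) = 0.75 × (1 − 0.196584) = 0.602562.
Expected differing sites = pL ≈ 0.602562 × 784 = 472.408608 ≈ 472.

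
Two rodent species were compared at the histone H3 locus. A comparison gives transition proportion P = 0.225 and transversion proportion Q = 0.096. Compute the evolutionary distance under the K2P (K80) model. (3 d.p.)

0.448

Under the Kimura two-parameter model, d = −½ ln(1 − 2P − Q) − ¼ ln(1 − 2Q).
1 − 2P − Q = 0.454, giving −½ ln(0.454) = 0.394829.
1 − 2Q = 0.808, giving −¼ ln(0.808) = 0.053298.
d = 0.394829 + 0.053298 = 0.448127.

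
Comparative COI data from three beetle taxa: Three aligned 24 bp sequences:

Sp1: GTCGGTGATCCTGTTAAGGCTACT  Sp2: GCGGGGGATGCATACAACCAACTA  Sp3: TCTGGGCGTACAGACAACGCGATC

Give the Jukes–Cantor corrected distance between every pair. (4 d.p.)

Sp1–Sp2: 15/24 sites differ → p = 0.625, d = −0.75 ln(1 − 0.833333) = 1.343818 ≈ 1.3438.
Sp1–Sp3: 14/24 sites differ → p ≈ 0.583333, d = −0.75 ln(1 − 0.777777) = 1.128055 ≈ 1.1281.
Sp2–Sp3: 11/24 sites differ → p ≈ 0.458333, d = −0.75 ln(1 − 0.611111) = 0.708346 ≈ 0.7083.

d(Sp1,Sp2) = 1.3438, d(Sp1,Sp3) = 1.1281, d(Sp2,Sp3) = 0.7083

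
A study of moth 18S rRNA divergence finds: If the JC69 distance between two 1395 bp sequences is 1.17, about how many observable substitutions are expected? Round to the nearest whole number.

Invert JC69: p = (3/4)(1 − e^(−4d/3)) = 0.75 × (1 − e^(-1.56)) = 0.75 × (1 − 0.210136) = 0.592398.
Expected differing sites = pL ≈ 0.592398 × 1395 = 826.39521 ≈ 826.

826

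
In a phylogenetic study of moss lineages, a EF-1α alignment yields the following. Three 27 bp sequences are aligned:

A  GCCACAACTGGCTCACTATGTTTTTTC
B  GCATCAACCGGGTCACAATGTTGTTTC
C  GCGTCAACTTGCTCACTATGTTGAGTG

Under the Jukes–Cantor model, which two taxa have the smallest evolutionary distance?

A–B: 6/27 differ, p = 0.222, d = 0.264.
A–C: 7/27 differ, p = 0.259, d = 0.318.
B–C: 8/27 differ, p = 0.296, d = 0.377.
The smallest distance is between A and B.

A and B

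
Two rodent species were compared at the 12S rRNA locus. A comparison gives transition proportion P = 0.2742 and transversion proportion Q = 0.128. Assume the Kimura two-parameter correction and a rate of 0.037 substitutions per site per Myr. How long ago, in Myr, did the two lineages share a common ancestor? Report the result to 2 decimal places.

8.62

Under the Kimura two-parameter model, d = −½ ln(1 − 2P − Q) − ¼ ln(1 − 2Q).
1 − 2P − Q = 0.3236, giving −½ ln(0.3236) = 0.564124.
1 − 2Q = 0.744, giving −¼ ln(0.744) = 0.073929.
d = 0.564124 + 0.073929 = 0.638053.
Under a molecular clock d = 2μt, so t = d/(2μ) = 0.638053 / (2 × 0.037) = 8.62 Myr.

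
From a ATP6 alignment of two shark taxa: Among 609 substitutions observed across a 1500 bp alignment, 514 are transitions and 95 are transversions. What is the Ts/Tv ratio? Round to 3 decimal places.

5.411

R = 514/95 = 5.410526… ≈ 5.411 (to 3 d.p.).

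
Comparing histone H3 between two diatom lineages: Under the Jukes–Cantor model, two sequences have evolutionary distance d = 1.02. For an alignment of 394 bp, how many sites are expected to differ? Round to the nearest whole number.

Invert JC69: p = (3/4)(1 − e^(−4d/3)) = 0.75 × (1 − e^(-1.36)) = 0.75 × (1 − 0.256661) = 0.557504.
Expected differing sites = pL ≈ 0.557504 × 394 = 219.656576 ≈ 220.

220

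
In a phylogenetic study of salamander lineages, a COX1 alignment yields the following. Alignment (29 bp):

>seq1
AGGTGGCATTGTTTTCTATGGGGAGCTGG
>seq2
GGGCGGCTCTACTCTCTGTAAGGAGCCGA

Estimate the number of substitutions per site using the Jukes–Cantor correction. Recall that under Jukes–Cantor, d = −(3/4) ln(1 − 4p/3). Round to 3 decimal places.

0.602

The sequences differ at 12 of 29 sites, so p = 12/29 ≈ 0.413793.
d = −(3/4) ln(1 − 4p/3) = −0.75 ln(1 − 0.551724) = −0.75 ln(0.448276)
  = −0.75 × (-0.802346) = 0.601760 substitutions/site.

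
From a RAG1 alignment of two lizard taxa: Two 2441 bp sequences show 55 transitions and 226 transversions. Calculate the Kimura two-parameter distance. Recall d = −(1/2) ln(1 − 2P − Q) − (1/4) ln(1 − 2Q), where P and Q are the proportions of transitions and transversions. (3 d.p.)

P = 55/2441 ≈ 0.022532 and Q = 226/2441 ≈ 0.092585.
Under the Kimura two-parameter model, d = −½ ln(1 − 2P − Q) − ¼ ln(1 − 2Q).
1 − 2P − Q = 0.862351, giving −½ ln(0.862351) = 0.074046.
1 − 2Q = 0.81483, giving −¼ ln(0.81483) = 0.051194.
d = 0.074046 + 0.051194 = 0.125240.

0.125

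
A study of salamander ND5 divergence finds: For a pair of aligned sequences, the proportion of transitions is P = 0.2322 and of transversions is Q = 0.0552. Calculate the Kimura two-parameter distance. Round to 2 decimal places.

0.40

Under the Kimura two-parameter model, d = −½ ln(1 − 2P − Q) − ¼ ln(1 − 2Q).
1 − 2P − Q = 0.4804, giving −½ ln(0.4804) = 0.366568.
1 − 2Q = 0.8896, giving −¼ ln(0.8896) = 0.029246.
d = 0.366568 + 0.029246 = 0.395814.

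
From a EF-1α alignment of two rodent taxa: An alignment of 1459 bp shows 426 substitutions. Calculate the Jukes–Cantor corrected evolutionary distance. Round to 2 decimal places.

p = 426/1459 ≈ 0.291981.
d = −(3/4) ln(1 − 4p/3) = −0.75 ln(1 − 0.389308) = −0.75 ln(0.610692)
  = −0.75 × (-0.493163) = 0.369872 substitutions/site.

0.37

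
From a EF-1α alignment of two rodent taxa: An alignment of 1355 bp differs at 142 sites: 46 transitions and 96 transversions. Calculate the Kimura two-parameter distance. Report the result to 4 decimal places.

P = 46/1355 ≈ 0.033948 and Q = 96/1355 ≈ 0.070849.
Under the Kimura two-parameter model, d = −½ ln(1 − 2P − Q) − ¼ ln(1 − 2Q).
1 − 2P − Q = 0.861255, giving −½ ln(0.861255) = 0.074682.
1 − 2Q = 0.858302, giving −¼ ln(0.858302) = 0.038200.
d = 0.074682 + 0.038200 = 0.112882.

0.1129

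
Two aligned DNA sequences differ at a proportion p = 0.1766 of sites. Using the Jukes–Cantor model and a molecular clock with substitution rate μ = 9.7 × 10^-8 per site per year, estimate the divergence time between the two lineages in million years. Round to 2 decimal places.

1.04

d = −(3/4) ln(1 − 4p/3) = −0.75 ln(1 − 0.235467) = −0.75 ln(0.764533)
  = −0.75 × (-0.268490) = 0.201368 substitutions/site.
Under a molecular clock d = 2μt, so t = d/(2μ) = 0.201368 / (2 × 9.7 × 10^-8) = 1.04 million years.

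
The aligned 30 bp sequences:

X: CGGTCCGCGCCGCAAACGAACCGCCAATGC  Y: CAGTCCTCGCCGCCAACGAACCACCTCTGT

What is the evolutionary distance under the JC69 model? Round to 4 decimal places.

0.2795

The sequences differ at 7 of 30 sites (2, 7, 14, 23, 26, 27, 30), so p = 7/30 ≈ 0.233333.
d = −(3/4) ln(1 − 4p/3) = −0.75 ln(1 − 0.311111) = −0.75 ln(0.688889)
  = −0.75 × (-0.372675) = 0.279506 substitutions/site.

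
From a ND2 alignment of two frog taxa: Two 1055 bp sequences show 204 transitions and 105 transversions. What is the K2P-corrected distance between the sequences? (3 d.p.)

0.389

P = 204/1055 ≈ 0.193365 and Q = 105/1055 ≈ 0.099526.
Under the Kimura two-parameter model, d = −½ ln(1 − 2P − Q) − ¼ ln(1 − 2Q).
1 − 2P − Q = 0.513744, giving −½ ln(0.513744) = 0.333015.
1 − 2Q = 0.800948, giving −¼ ln(0.800948) = 0.055490.
d = 0.333015 + 0.055490 = 0.388505.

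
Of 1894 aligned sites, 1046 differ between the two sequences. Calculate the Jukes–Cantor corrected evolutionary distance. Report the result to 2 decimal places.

p = 1046/1894 ≈ 0.55227.
d = −(3/4) ln(1 − 4p/3) = −0.75 ln(1 − 0.73636) = −0.75 ln(0.26364)
  = −0.75 × (-1.333171) = 0.999878 substitutions/site.

1.00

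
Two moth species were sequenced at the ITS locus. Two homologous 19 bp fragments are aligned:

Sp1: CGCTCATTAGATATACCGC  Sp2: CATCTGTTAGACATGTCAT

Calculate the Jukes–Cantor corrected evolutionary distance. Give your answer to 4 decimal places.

The sequences differ at 10 of 19 sites (2, 3, 4, 5, 6, 12, 15, 16, 18, 19), so p = 10/19 ≈ 0.526316.
d = −(3/4) ln(1 − 4p/3) = −0.75 ln(1 − 0.701755) = −0.75 ln(0.298245)
  = −0.75 × (-1.209840) = 0.907380 substitutions/site.

0.9074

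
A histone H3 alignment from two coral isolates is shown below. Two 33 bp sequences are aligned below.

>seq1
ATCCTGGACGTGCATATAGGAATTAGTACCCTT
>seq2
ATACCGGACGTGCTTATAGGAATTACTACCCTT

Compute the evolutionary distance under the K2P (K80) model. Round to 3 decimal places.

Of 33 sites, 1 differences are transitions and 3 are transversions, so P = 1/33 ≈ 0.030303 and Q = 3/33 ≈ 0.090909.
Under the Kimura two-parameter model, d = −½ ln(1 − 2P − Q) − ¼ ln(1 − 2Q).
1 − 2P − Q = 0.848485, giving −½ ln(0.848485) = 0.082151.
1 − 2Q = 0.818182, giving −¼ ln(0.818182) = 0.050168.
d = 0.082151 + 0.050168 = 0.132319.

0.132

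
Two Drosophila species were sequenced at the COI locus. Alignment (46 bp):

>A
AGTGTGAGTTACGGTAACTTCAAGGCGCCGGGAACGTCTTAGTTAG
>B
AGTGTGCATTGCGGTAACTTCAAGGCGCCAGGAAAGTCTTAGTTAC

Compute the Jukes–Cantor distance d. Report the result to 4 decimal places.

The sequences differ at 6 of 46 sites (7, 8, 11, 30, 35, 46), so p = 6/46 ≈ 0.130435.
d = −(3/4) ln(1 − 4p/3) = −0.75 ln(1 − 0.173913) = −0.75 ln(0.826087)
  = −0.75 × (-0.191055) = 0.143291 substitutions/site.

0.1433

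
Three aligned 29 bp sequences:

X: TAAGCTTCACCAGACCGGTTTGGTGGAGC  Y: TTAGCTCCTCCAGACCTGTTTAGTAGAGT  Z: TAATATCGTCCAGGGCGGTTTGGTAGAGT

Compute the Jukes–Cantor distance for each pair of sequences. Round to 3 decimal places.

X–Y: 7/29 sites differ → p ≈ 0.241379, d = −0.75 ln(1 − 0.321839) = 0.291278 ≈ 0.291.
X–Z: 9/29 sites differ → p ≈ 0.310345, d = −0.75 ln(1 − 0.413793) = 0.400562 ≈ 0.401.
Y–Z: 8/29 sites differ → p ≈ 0.275862, d = −0.75 ln(1 − 0.367816) = 0.343931 ≈ 0.344.

d(X,Y) = 0.291, d(X,Z) = 0.401, d(Y,Z) = 0.344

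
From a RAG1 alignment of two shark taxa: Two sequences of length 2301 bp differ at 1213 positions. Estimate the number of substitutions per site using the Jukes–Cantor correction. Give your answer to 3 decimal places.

p = 1213/2301 ≈ 0.527162.
d = −(3/4) ln(1 − 4p/3) = −0.75 ln(1 − 0.702883) = −0.75 ln(0.297117)
  = −0.75 × (-1.213629) = 0.910222 substitutions/site.

0.910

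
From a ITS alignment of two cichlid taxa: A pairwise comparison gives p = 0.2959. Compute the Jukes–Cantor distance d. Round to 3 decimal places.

d = −(3/4) ln(1 − 4p/3) = −0.75 ln(1 − 0.394533) = −0.75 ln(0.605467)
  = −0.75 × (-0.501755) = 0.376316 substitutions/site.

0.376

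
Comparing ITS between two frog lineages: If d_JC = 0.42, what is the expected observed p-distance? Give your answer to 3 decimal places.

0.322

p = (3/4)(1 − e^(−4d/3)) = 0.75 × (1 − e^(-0.56)) = 0.75 × (1 − 0.571209) = 0.321593.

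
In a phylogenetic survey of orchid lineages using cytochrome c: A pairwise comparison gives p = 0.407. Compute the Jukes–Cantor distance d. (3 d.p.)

0.587

d = −(3/4) ln(1 − 4p/3) = −0.75 ln(1 − 0.542667) = −0.75 ln(0.457333)
  = −0.75 × (-0.782343) = 0.586757 substitutions/site.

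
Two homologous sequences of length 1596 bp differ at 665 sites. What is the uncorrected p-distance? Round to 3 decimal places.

p = 665/1596 = 0.416666… ≈ 0.417 (to 3 d.p.).

0.417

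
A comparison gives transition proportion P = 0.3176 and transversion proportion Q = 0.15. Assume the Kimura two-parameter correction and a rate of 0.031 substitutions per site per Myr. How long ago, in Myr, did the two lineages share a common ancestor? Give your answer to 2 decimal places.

13.84

Under the Kimura two-parameter model, d = −½ ln(1 − 2P − Q) − ¼ ln(1 − 2Q).
1 − 2P − Q = 0.2148, giving −½ ln(0.2148) = 0.769024.
1 − 2Q = 0.7, giving −¼ ln(0.7) = 0.089169.
d = 0.769024 + 0.089169 = 0.858193.
Under a molecular clock d = 2μt, so t = d/(2μ) = 0.858193 / (2 × 0.031) = 13.84 Myr.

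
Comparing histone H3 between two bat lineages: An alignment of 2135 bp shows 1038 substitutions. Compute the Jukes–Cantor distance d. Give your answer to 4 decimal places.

p = 1038/2135 ≈ 0.486183.
d = −(3/4) ln(1 − 4p/3) = −0.75 ln(1 − 0.648244) = −0.75 ln(0.351756)
  = −0.75 × (-1.044818) = 0.783614 substitutions/site.

0.7836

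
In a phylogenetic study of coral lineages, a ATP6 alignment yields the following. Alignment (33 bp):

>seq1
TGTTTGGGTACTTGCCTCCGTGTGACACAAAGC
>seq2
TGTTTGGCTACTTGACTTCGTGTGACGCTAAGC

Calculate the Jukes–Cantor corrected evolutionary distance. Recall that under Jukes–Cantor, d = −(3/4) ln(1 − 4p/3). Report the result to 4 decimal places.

The sequences differ at 5 of 33 sites (8, 15, 18, 27, 29), so p = 5/33 ≈ 0.151515.
d = −(3/4) ln(1 − 4p/3) = −0.75 ln(1 − 0.20202) = −0.75 ln(0.79798)
  = −0.75 × (-0.225672) = 0.169254 substitutions/site.

0.1693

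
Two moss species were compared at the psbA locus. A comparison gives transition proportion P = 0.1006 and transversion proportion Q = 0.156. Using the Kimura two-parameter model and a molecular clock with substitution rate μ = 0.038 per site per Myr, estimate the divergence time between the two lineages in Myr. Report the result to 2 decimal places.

4.14

Under the Kimura two-parameter model, d = −½ ln(1 − 2P − Q) − ¼ ln(1 − 2Q).
1 − 2P − Q = 0.6428, giving −½ ln(0.6428) = 0.220961.
1 − 2Q = 0.688, giving −¼ ln(0.688) = 0.093492.
d = 0.220961 + 0.093492 = 0.314453.
Under a molecular clock d = 2μt, so t = d/(2μ) = 0.314453 / (2 × 0.038) = 4.14 Myr.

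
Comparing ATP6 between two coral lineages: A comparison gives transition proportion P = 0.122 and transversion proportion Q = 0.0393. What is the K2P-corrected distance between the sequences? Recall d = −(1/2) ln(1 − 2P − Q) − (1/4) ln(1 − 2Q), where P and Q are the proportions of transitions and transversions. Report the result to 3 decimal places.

0.187

Under the Kimura two-parameter model, d = −½ ln(1 − 2P − Q) − ¼ ln(1 − 2Q).
1 − 2P − Q = 0.7167, giving −½ ln(0.7167) = 0.166549.
1 − 2Q = 0.9214, giving −¼ ln(0.9214) = 0.020465.
d = 0.166549 + 0.020465 = 0.187014.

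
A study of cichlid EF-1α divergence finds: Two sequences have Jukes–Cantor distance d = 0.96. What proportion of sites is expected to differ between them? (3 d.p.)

p = (3/4)(1 − e^(−4d/3)) = 0.75 × (1 − e^(-1.28)) = 0.75 × (1 − 0.278037) = 0.541472.

0.541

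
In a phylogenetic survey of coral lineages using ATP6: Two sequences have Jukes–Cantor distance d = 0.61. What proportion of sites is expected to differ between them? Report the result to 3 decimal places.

0.417

p = (3/4)(1 − e^(−4d/3)) = 0.75 × (1 − e^(-0.813333)) = 0.75 × (1 − 0.443378) = 0.417467.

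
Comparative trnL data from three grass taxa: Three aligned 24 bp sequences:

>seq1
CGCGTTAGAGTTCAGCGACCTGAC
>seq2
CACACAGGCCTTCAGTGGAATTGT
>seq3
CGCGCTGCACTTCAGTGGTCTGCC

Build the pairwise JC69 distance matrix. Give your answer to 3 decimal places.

seq1–seq2: 14/24 sites differ → p ≈ 0.583333, d = −0.75 ln(1 − 0.777777) = 1.128055 ≈ 1.128.
seq1–seq3: 8/24 sites differ → p ≈ 0.333333, d = −0.75 ln(1 − 0.444444) = 0.440839 ≈ 0.441.
seq2–seq3: 10/24 sites differ → p ≈ 0.416667, d = −0.75 ln(1 − 0.555556) = 0.608198 ≈ 0.608.

d(seq1,seq2) = 1.128, d(seq1,seq3) = 0.441, d(seq2,seq3) = 0.608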